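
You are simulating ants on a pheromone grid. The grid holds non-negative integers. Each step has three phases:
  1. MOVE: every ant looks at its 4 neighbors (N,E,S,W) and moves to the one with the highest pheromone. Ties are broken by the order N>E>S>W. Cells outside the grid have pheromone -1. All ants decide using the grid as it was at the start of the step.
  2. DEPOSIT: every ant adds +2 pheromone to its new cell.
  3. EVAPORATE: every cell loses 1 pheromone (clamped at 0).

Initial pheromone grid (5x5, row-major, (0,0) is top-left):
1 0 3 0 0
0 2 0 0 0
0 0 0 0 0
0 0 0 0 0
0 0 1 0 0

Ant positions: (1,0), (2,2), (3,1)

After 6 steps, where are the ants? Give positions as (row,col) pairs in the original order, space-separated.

Step 1: ant0:(1,0)->E->(1,1) | ant1:(2,2)->N->(1,2) | ant2:(3,1)->N->(2,1)
  grid max=3 at (1,1)
Step 2: ant0:(1,1)->E->(1,2) | ant1:(1,2)->W->(1,1) | ant2:(2,1)->N->(1,1)
  grid max=6 at (1,1)
Step 3: ant0:(1,2)->W->(1,1) | ant1:(1,1)->E->(1,2) | ant2:(1,1)->E->(1,2)
  grid max=7 at (1,1)
Step 4: ant0:(1,1)->E->(1,2) | ant1:(1,2)->W->(1,1) | ant2:(1,2)->W->(1,1)
  grid max=10 at (1,1)
Step 5: ant0:(1,2)->W->(1,1) | ant1:(1,1)->E->(1,2) | ant2:(1,1)->E->(1,2)
  grid max=11 at (1,1)
Step 6: ant0:(1,1)->E->(1,2) | ant1:(1,2)->W->(1,1) | ant2:(1,2)->W->(1,1)
  grid max=14 at (1,1)

(1,2) (1,1) (1,1)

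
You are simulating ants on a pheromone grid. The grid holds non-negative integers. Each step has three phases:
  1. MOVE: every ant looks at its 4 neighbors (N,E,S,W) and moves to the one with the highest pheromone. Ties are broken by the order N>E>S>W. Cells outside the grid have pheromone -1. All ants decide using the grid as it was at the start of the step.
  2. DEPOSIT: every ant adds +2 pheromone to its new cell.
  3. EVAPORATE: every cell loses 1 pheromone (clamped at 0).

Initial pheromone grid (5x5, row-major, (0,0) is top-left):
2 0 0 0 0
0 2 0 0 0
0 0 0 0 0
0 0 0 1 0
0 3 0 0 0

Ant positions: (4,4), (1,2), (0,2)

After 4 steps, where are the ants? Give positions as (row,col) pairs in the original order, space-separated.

Step 1: ant0:(4,4)->N->(3,4) | ant1:(1,2)->W->(1,1) | ant2:(0,2)->E->(0,3)
  grid max=3 at (1,1)
Step 2: ant0:(3,4)->N->(2,4) | ant1:(1,1)->N->(0,1) | ant2:(0,3)->E->(0,4)
  grid max=2 at (1,1)
Step 3: ant0:(2,4)->N->(1,4) | ant1:(0,1)->S->(1,1) | ant2:(0,4)->S->(1,4)
  grid max=3 at (1,1)
Step 4: ant0:(1,4)->N->(0,4) | ant1:(1,1)->N->(0,1) | ant2:(1,4)->N->(0,4)
  grid max=3 at (0,4)

(0,4) (0,1) (0,4)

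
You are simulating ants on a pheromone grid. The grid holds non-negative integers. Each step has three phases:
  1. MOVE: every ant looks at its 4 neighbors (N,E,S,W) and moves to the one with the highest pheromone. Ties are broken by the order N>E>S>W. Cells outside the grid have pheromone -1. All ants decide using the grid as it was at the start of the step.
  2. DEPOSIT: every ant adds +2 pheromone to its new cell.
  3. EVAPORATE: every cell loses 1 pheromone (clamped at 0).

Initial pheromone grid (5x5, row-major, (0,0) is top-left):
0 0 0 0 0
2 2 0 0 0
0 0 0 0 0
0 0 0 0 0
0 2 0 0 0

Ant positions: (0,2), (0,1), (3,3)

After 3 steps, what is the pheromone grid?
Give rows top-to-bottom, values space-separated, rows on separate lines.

After step 1: ants at (0,3),(1,1),(2,3)
  0 0 0 1 0
  1 3 0 0 0
  0 0 0 1 0
  0 0 0 0 0
  0 1 0 0 0
After step 2: ants at (0,4),(1,0),(1,3)
  0 0 0 0 1
  2 2 0 1 0
  0 0 0 0 0
  0 0 0 0 0
  0 0 0 0 0
After step 3: ants at (1,4),(1,1),(0,3)
  0 0 0 1 0
  1 3 0 0 1
  0 0 0 0 0
  0 0 0 0 0
  0 0 0 0 0

0 0 0 1 0
1 3 0 0 1
0 0 0 0 0
0 0 0 0 0
0 0 0 0 0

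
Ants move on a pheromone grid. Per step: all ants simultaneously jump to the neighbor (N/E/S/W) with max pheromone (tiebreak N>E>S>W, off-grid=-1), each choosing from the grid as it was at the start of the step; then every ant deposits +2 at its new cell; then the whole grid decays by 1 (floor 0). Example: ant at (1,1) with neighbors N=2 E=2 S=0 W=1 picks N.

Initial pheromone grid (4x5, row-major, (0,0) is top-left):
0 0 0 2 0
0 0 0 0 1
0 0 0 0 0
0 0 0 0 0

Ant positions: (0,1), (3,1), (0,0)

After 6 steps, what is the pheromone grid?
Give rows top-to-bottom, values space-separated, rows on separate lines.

After step 1: ants at (0,2),(2,1),(0,1)
  0 1 1 1 0
  0 0 0 0 0
  0 1 0 0 0
  0 0 0 0 0
After step 2: ants at (0,3),(1,1),(0,2)
  0 0 2 2 0
  0 1 0 0 0
  0 0 0 0 0
  0 0 0 0 0
After step 3: ants at (0,2),(0,1),(0,3)
  0 1 3 3 0
  0 0 0 0 0
  0 0 0 0 0
  0 0 0 0 0
After step 4: ants at (0,3),(0,2),(0,2)
  0 0 6 4 0
  0 0 0 0 0
  0 0 0 0 0
  0 0 0 0 0
After step 5: ants at (0,2),(0,3),(0,3)
  0 0 7 7 0
  0 0 0 0 0
  0 0 0 0 0
  0 0 0 0 0
After step 6: ants at (0,3),(0,2),(0,2)
  0 0 10 8 0
  0 0 0 0 0
  0 0 0 0 0
  0 0 0 0 0

0 0 10 8 0
0 0 0 0 0
0 0 0 0 0
0 0 0 0 0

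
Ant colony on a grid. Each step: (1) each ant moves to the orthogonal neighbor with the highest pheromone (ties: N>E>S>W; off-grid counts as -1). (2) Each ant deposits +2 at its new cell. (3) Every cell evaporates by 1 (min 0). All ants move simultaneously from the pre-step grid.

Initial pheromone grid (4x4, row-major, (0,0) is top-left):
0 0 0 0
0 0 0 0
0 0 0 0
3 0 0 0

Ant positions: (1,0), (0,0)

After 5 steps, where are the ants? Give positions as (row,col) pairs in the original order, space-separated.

Step 1: ant0:(1,0)->N->(0,0) | ant1:(0,0)->E->(0,1)
  grid max=2 at (3,0)
Step 2: ant0:(0,0)->E->(0,1) | ant1:(0,1)->W->(0,0)
  grid max=2 at (0,0)
Step 3: ant0:(0,1)->W->(0,0) | ant1:(0,0)->E->(0,1)
  grid max=3 at (0,0)
Step 4: ant0:(0,0)->E->(0,1) | ant1:(0,1)->W->(0,0)
  grid max=4 at (0,0)
Step 5: ant0:(0,1)->W->(0,0) | ant1:(0,0)->E->(0,1)
  grid max=5 at (0,0)

(0,0) (0,1)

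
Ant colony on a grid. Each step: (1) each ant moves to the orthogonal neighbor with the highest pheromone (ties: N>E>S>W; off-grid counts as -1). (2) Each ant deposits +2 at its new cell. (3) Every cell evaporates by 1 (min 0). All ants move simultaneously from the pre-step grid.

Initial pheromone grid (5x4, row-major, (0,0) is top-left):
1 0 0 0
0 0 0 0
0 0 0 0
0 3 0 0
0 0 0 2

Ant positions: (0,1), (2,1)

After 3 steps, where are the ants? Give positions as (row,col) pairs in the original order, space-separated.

Step 1: ant0:(0,1)->W->(0,0) | ant1:(2,1)->S->(3,1)
  grid max=4 at (3,1)
Step 2: ant0:(0,0)->E->(0,1) | ant1:(3,1)->N->(2,1)
  grid max=3 at (3,1)
Step 3: ant0:(0,1)->W->(0,0) | ant1:(2,1)->S->(3,1)
  grid max=4 at (3,1)

(0,0) (3,1)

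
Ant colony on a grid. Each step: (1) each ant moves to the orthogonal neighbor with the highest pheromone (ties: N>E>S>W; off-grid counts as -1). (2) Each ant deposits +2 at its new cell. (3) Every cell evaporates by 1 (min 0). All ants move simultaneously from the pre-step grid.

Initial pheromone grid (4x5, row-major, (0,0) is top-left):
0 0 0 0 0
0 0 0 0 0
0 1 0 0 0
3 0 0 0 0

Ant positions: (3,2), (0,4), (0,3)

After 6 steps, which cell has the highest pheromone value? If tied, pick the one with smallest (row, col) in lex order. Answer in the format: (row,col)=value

Step 1: ant0:(3,2)->N->(2,2) | ant1:(0,4)->S->(1,4) | ant2:(0,3)->E->(0,4)
  grid max=2 at (3,0)
Step 2: ant0:(2,2)->N->(1,2) | ant1:(1,4)->N->(0,4) | ant2:(0,4)->S->(1,4)
  grid max=2 at (0,4)
Step 3: ant0:(1,2)->N->(0,2) | ant1:(0,4)->S->(1,4) | ant2:(1,4)->N->(0,4)
  grid max=3 at (0,4)
Step 4: ant0:(0,2)->E->(0,3) | ant1:(1,4)->N->(0,4) | ant2:(0,4)->S->(1,4)
  grid max=4 at (0,4)
Step 5: ant0:(0,3)->E->(0,4) | ant1:(0,4)->S->(1,4) | ant2:(1,4)->N->(0,4)
  grid max=7 at (0,4)
Step 6: ant0:(0,4)->S->(1,4) | ant1:(1,4)->N->(0,4) | ant2:(0,4)->S->(1,4)
  grid max=8 at (0,4)
Final grid:
  0 0 0 0 8
  0 0 0 0 8
  0 0 0 0 0
  0 0 0 0 0
Max pheromone 8 at (0,4)

Answer: (0,4)=8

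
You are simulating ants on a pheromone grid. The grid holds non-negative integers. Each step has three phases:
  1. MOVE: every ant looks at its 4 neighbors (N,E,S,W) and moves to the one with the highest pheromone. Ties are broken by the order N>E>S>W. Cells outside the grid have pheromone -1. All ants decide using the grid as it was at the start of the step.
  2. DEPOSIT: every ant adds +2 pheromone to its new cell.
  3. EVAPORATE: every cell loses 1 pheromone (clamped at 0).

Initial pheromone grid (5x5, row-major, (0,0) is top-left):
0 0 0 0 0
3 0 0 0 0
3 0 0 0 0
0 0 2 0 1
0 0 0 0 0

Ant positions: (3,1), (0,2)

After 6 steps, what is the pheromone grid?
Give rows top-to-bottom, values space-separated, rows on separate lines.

After step 1: ants at (3,2),(0,3)
  0 0 0 1 0
  2 0 0 0 0
  2 0 0 0 0
  0 0 3 0 0
  0 0 0 0 0
After step 2: ants at (2,2),(0,4)
  0 0 0 0 1
  1 0 0 0 0
  1 0 1 0 0
  0 0 2 0 0
  0 0 0 0 0
After step 3: ants at (3,2),(1,4)
  0 0 0 0 0
  0 0 0 0 1
  0 0 0 0 0
  0 0 3 0 0
  0 0 0 0 0
After step 4: ants at (2,2),(0,4)
  0 0 0 0 1
  0 0 0 0 0
  0 0 1 0 0
  0 0 2 0 0
  0 0 0 0 0
After step 5: ants at (3,2),(1,4)
  0 0 0 0 0
  0 0 0 0 1
  0 0 0 0 0
  0 0 3 0 0
  0 0 0 0 0
After step 6: ants at (2,2),(0,4)
  0 0 0 0 1
  0 0 0 0 0
  0 0 1 0 0
  0 0 2 0 0
  0 0 0 0 0

0 0 0 0 1
0 0 0 0 0
0 0 1 0 0
0 0 2 0 0
0 0 0 0 0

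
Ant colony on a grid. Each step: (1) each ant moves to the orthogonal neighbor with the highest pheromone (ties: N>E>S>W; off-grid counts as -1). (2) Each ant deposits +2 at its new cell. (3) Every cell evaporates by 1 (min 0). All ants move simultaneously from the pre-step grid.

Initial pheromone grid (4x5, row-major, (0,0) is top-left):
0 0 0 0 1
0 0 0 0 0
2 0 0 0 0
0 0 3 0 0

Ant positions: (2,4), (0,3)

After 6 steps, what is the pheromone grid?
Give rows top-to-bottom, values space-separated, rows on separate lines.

After step 1: ants at (1,4),(0,4)
  0 0 0 0 2
  0 0 0 0 1
  1 0 0 0 0
  0 0 2 0 0
After step 2: ants at (0,4),(1,4)
  0 0 0 0 3
  0 0 0 0 2
  0 0 0 0 0
  0 0 1 0 0
After step 3: ants at (1,4),(0,4)
  0 0 0 0 4
  0 0 0 0 3
  0 0 0 0 0
  0 0 0 0 0
After step 4: ants at (0,4),(1,4)
  0 0 0 0 5
  0 0 0 0 4
  0 0 0 0 0
  0 0 0 0 0
After step 5: ants at (1,4),(0,4)
  0 0 0 0 6
  0 0 0 0 5
  0 0 0 0 0
  0 0 0 0 0
After step 6: ants at (0,4),(1,4)
  0 0 0 0 7
  0 0 0 0 6
  0 0 0 0 0
  0 0 0 0 0

0 0 0 0 7
0 0 0 0 6
0 0 0 0 0
0 0 0 0 0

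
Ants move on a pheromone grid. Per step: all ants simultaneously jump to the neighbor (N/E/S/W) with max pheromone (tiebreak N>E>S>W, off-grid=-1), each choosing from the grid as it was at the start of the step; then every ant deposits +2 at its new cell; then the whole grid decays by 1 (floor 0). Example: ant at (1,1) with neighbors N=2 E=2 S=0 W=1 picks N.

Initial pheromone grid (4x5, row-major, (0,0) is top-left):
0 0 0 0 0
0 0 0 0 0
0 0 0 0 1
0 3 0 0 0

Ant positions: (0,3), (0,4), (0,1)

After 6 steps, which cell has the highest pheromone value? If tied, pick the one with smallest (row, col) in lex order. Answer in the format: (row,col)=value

Answer: (0,4)=10

Derivation:
Step 1: ant0:(0,3)->E->(0,4) | ant1:(0,4)->S->(1,4) | ant2:(0,1)->E->(0,2)
  grid max=2 at (3,1)
Step 2: ant0:(0,4)->S->(1,4) | ant1:(1,4)->N->(0,4) | ant2:(0,2)->E->(0,3)
  grid max=2 at (0,4)
Step 3: ant0:(1,4)->N->(0,4) | ant1:(0,4)->S->(1,4) | ant2:(0,3)->E->(0,4)
  grid max=5 at (0,4)
Step 4: ant0:(0,4)->S->(1,4) | ant1:(1,4)->N->(0,4) | ant2:(0,4)->S->(1,4)
  grid max=6 at (0,4)
Step 5: ant0:(1,4)->N->(0,4) | ant1:(0,4)->S->(1,4) | ant2:(1,4)->N->(0,4)
  grid max=9 at (0,4)
Step 6: ant0:(0,4)->S->(1,4) | ant1:(1,4)->N->(0,4) | ant2:(0,4)->S->(1,4)
  grid max=10 at (0,4)
Final grid:
  0 0 0 0 10
  0 0 0 0 10
  0 0 0 0 0
  0 0 0 0 0
Max pheromone 10 at (0,4)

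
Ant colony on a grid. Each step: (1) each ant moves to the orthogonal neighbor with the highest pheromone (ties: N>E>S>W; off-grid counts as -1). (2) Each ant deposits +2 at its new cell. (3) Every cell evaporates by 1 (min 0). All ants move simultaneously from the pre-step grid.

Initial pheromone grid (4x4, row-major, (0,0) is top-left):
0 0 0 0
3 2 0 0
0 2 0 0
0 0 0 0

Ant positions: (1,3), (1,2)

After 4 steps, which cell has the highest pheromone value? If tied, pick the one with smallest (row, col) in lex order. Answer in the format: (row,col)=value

Step 1: ant0:(1,3)->N->(0,3) | ant1:(1,2)->W->(1,1)
  grid max=3 at (1,1)
Step 2: ant0:(0,3)->S->(1,3) | ant1:(1,1)->W->(1,0)
  grid max=3 at (1,0)
Step 3: ant0:(1,3)->N->(0,3) | ant1:(1,0)->E->(1,1)
  grid max=3 at (1,1)
Step 4: ant0:(0,3)->S->(1,3) | ant1:(1,1)->W->(1,0)
  grid max=3 at (1,0)
Final grid:
  0 0 0 0
  3 2 0 1
  0 0 0 0
  0 0 0 0
Max pheromone 3 at (1,0)

Answer: (1,0)=3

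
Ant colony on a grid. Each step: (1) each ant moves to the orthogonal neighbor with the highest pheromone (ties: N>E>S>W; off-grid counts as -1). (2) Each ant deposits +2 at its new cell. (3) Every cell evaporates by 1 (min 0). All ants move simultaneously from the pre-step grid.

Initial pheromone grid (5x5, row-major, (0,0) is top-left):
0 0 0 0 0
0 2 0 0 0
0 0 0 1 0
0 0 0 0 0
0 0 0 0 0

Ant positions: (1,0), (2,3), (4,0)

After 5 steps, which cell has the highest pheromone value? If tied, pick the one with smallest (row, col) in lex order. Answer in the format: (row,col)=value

Step 1: ant0:(1,0)->E->(1,1) | ant1:(2,3)->N->(1,3) | ant2:(4,0)->N->(3,0)
  grid max=3 at (1,1)
Step 2: ant0:(1,1)->N->(0,1) | ant1:(1,3)->N->(0,3) | ant2:(3,0)->N->(2,0)
  grid max=2 at (1,1)
Step 3: ant0:(0,1)->S->(1,1) | ant1:(0,3)->E->(0,4) | ant2:(2,0)->N->(1,0)
  grid max=3 at (1,1)
Step 4: ant0:(1,1)->W->(1,0) | ant1:(0,4)->S->(1,4) | ant2:(1,0)->E->(1,1)
  grid max=4 at (1,1)
Step 5: ant0:(1,0)->E->(1,1) | ant1:(1,4)->N->(0,4) | ant2:(1,1)->W->(1,0)
  grid max=5 at (1,1)
Final grid:
  0 0 0 0 1
  3 5 0 0 0
  0 0 0 0 0
  0 0 0 0 0
  0 0 0 0 0
Max pheromone 5 at (1,1)

Answer: (1,1)=5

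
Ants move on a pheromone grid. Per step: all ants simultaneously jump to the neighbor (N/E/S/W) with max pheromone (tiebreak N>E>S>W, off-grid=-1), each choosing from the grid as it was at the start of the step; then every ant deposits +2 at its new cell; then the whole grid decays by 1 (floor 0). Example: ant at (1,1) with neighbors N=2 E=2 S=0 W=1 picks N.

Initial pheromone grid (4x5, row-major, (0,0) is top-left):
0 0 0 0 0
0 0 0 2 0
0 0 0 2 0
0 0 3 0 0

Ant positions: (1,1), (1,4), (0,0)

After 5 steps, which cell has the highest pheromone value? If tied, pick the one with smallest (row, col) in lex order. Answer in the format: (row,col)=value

Answer: (0,1)=7

Derivation:
Step 1: ant0:(1,1)->N->(0,1) | ant1:(1,4)->W->(1,3) | ant2:(0,0)->E->(0,1)
  grid max=3 at (0,1)
Step 2: ant0:(0,1)->E->(0,2) | ant1:(1,3)->S->(2,3) | ant2:(0,1)->E->(0,2)
  grid max=3 at (0,2)
Step 3: ant0:(0,2)->W->(0,1) | ant1:(2,3)->N->(1,3) | ant2:(0,2)->W->(0,1)
  grid max=5 at (0,1)
Step 4: ant0:(0,1)->E->(0,2) | ant1:(1,3)->S->(2,3) | ant2:(0,1)->E->(0,2)
  grid max=5 at (0,2)
Step 5: ant0:(0,2)->W->(0,1) | ant1:(2,3)->N->(1,3) | ant2:(0,2)->W->(0,1)
  grid max=7 at (0,1)
Final grid:
  0 7 4 0 0
  0 0 0 3 0
  0 0 0 1 0
  0 0 0 0 0
Max pheromone 7 at (0,1)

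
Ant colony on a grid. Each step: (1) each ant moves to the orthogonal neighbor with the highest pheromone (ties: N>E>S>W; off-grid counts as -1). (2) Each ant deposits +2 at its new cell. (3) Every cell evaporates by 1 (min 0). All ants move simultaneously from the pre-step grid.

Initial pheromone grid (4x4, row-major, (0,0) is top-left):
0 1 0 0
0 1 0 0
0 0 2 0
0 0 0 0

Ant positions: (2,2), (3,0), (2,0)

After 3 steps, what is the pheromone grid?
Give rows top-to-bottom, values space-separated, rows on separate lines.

After step 1: ants at (1,2),(2,0),(1,0)
  0 0 0 0
  1 0 1 0
  1 0 1 0
  0 0 0 0
After step 2: ants at (2,2),(1,0),(2,0)
  0 0 0 0
  2 0 0 0
  2 0 2 0
  0 0 0 0
After step 3: ants at (1,2),(2,0),(1,0)
  0 0 0 0
  3 0 1 0
  3 0 1 0
  0 0 0 0

0 0 0 0
3 0 1 0
3 0 1 0
0 0 0 0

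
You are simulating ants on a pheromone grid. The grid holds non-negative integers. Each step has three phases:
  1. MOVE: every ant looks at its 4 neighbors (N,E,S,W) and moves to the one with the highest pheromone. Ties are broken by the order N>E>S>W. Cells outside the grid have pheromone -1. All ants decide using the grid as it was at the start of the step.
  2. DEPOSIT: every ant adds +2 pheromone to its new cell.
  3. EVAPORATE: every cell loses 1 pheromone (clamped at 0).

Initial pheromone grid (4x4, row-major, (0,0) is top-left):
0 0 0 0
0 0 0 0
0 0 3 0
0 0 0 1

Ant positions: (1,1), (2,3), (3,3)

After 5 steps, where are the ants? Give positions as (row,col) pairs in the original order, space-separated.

Step 1: ant0:(1,1)->N->(0,1) | ant1:(2,3)->W->(2,2) | ant2:(3,3)->N->(2,3)
  grid max=4 at (2,2)
Step 2: ant0:(0,1)->E->(0,2) | ant1:(2,2)->E->(2,3) | ant2:(2,3)->W->(2,2)
  grid max=5 at (2,2)
Step 3: ant0:(0,2)->E->(0,3) | ant1:(2,3)->W->(2,2) | ant2:(2,2)->E->(2,3)
  grid max=6 at (2,2)
Step 4: ant0:(0,3)->S->(1,3) | ant1:(2,2)->E->(2,3) | ant2:(2,3)->W->(2,2)
  grid max=7 at (2,2)
Step 5: ant0:(1,3)->S->(2,3) | ant1:(2,3)->W->(2,2) | ant2:(2,2)->E->(2,3)
  grid max=8 at (2,2)

(2,3) (2,2) (2,3)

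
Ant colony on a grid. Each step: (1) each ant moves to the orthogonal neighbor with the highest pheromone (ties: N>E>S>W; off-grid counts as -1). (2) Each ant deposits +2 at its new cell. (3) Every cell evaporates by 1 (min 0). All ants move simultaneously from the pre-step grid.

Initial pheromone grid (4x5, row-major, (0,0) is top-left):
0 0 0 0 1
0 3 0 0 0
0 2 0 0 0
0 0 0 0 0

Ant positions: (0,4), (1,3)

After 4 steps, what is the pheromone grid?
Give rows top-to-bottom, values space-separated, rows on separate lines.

After step 1: ants at (1,4),(0,3)
  0 0 0 1 0
  0 2 0 0 1
  0 1 0 0 0
  0 0 0 0 0
After step 2: ants at (0,4),(0,4)
  0 0 0 0 3
  0 1 0 0 0
  0 0 0 0 0
  0 0 0 0 0
After step 3: ants at (1,4),(1,4)
  0 0 0 0 2
  0 0 0 0 3
  0 0 0 0 0
  0 0 0 0 0
After step 4: ants at (0,4),(0,4)
  0 0 0 0 5
  0 0 0 0 2
  0 0 0 0 0
  0 0 0 0 0

0 0 0 0 5
0 0 0 0 2
0 0 0 0 0
0 0 0 0 0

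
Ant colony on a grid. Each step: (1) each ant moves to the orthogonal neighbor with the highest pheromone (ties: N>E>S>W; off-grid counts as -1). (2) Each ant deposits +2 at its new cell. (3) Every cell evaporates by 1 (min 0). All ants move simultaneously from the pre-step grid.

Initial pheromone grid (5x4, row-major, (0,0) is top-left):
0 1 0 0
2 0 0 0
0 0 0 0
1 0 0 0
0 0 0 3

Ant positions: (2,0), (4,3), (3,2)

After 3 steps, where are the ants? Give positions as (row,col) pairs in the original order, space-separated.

Step 1: ant0:(2,0)->N->(1,0) | ant1:(4,3)->N->(3,3) | ant2:(3,2)->N->(2,2)
  grid max=3 at (1,0)
Step 2: ant0:(1,0)->N->(0,0) | ant1:(3,3)->S->(4,3) | ant2:(2,2)->N->(1,2)
  grid max=3 at (4,3)
Step 3: ant0:(0,0)->S->(1,0) | ant1:(4,3)->N->(3,3) | ant2:(1,2)->N->(0,2)
  grid max=3 at (1,0)

(1,0) (3,3) (0,2)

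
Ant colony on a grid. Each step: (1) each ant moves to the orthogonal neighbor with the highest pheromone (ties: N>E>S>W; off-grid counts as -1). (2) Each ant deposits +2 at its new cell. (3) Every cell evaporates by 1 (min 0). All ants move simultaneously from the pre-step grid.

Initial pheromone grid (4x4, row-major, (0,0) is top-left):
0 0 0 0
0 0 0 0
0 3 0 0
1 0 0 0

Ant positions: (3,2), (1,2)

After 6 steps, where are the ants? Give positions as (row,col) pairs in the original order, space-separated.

Step 1: ant0:(3,2)->N->(2,2) | ant1:(1,2)->N->(0,2)
  grid max=2 at (2,1)
Step 2: ant0:(2,2)->W->(2,1) | ant1:(0,2)->E->(0,3)
  grid max=3 at (2,1)
Step 3: ant0:(2,1)->N->(1,1) | ant1:(0,3)->S->(1,3)
  grid max=2 at (2,1)
Step 4: ant0:(1,1)->S->(2,1) | ant1:(1,3)->N->(0,3)
  grid max=3 at (2,1)
Step 5: ant0:(2,1)->N->(1,1) | ant1:(0,3)->S->(1,3)
  grid max=2 at (2,1)
Step 6: ant0:(1,1)->S->(2,1) | ant1:(1,3)->N->(0,3)
  grid max=3 at (2,1)

(2,1) (0,3)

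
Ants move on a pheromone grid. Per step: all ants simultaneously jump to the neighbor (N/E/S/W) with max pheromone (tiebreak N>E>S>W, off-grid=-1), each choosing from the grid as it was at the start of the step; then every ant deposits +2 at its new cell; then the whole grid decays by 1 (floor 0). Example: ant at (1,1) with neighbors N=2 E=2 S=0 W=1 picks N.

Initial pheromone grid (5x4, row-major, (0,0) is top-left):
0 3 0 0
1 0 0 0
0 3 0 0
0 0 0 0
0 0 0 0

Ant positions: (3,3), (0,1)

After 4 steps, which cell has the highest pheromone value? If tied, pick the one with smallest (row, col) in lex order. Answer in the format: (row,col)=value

Answer: (0,1)=3

Derivation:
Step 1: ant0:(3,3)->N->(2,3) | ant1:(0,1)->E->(0,2)
  grid max=2 at (0,1)
Step 2: ant0:(2,3)->N->(1,3) | ant1:(0,2)->W->(0,1)
  grid max=3 at (0,1)
Step 3: ant0:(1,3)->N->(0,3) | ant1:(0,1)->E->(0,2)
  grid max=2 at (0,1)
Step 4: ant0:(0,3)->W->(0,2) | ant1:(0,2)->W->(0,1)
  grid max=3 at (0,1)
Final grid:
  0 3 2 0
  0 0 0 0
  0 0 0 0
  0 0 0 0
  0 0 0 0
Max pheromone 3 at (0,1)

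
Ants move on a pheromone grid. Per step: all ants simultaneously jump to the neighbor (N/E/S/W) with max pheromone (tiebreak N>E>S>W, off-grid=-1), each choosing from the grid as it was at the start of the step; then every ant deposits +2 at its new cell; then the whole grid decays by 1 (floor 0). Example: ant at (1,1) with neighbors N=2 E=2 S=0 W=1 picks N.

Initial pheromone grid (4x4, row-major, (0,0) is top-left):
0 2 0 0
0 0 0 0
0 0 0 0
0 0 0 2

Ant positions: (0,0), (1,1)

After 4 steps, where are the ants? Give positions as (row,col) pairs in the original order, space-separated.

Step 1: ant0:(0,0)->E->(0,1) | ant1:(1,1)->N->(0,1)
  grid max=5 at (0,1)
Step 2: ant0:(0,1)->E->(0,2) | ant1:(0,1)->E->(0,2)
  grid max=4 at (0,1)
Step 3: ant0:(0,2)->W->(0,1) | ant1:(0,2)->W->(0,1)
  grid max=7 at (0,1)
Step 4: ant0:(0,1)->E->(0,2) | ant1:(0,1)->E->(0,2)
  grid max=6 at (0,1)

(0,2) (0,2)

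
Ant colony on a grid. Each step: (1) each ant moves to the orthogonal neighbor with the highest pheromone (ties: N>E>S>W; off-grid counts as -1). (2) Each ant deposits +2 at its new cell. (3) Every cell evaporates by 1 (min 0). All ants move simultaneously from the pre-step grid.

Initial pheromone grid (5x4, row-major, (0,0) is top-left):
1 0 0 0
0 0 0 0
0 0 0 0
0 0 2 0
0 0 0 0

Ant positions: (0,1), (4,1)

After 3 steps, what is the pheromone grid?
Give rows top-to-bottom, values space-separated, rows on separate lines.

After step 1: ants at (0,0),(3,1)
  2 0 0 0
  0 0 0 0
  0 0 0 0
  0 1 1 0
  0 0 0 0
After step 2: ants at (0,1),(3,2)
  1 1 0 0
  0 0 0 0
  0 0 0 0
  0 0 2 0
  0 0 0 0
After step 3: ants at (0,0),(2,2)
  2 0 0 0
  0 0 0 0
  0 0 1 0
  0 0 1 0
  0 0 0 0

2 0 0 0
0 0 0 0
0 0 1 0
0 0 1 0
0 0 0 0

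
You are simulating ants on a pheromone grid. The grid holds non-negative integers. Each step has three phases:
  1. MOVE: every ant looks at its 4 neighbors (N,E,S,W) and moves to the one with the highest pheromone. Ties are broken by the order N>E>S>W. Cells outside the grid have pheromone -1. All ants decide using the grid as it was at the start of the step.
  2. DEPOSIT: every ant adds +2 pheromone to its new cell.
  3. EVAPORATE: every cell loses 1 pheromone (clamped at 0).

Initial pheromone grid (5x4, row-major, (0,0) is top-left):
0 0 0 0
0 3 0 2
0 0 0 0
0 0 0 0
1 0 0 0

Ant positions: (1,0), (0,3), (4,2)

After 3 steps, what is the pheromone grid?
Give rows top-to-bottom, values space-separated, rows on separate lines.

After step 1: ants at (1,1),(1,3),(3,2)
  0 0 0 0
  0 4 0 3
  0 0 0 0
  0 0 1 0
  0 0 0 0
After step 2: ants at (0,1),(0,3),(2,2)
  0 1 0 1
  0 3 0 2
  0 0 1 0
  0 0 0 0
  0 0 0 0
After step 3: ants at (1,1),(1,3),(1,2)
  0 0 0 0
  0 4 1 3
  0 0 0 0
  0 0 0 0
  0 0 0 0

0 0 0 0
0 4 1 3
0 0 0 0
0 0 0 0
0 0 0 0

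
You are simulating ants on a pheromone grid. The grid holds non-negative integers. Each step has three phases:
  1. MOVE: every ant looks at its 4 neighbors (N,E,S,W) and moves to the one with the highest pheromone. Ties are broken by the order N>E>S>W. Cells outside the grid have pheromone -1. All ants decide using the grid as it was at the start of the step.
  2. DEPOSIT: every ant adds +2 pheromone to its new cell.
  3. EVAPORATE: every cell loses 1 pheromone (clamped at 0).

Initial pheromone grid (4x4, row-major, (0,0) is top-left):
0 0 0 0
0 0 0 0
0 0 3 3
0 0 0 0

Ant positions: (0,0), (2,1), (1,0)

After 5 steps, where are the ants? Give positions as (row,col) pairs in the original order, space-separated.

Step 1: ant0:(0,0)->E->(0,1) | ant1:(2,1)->E->(2,2) | ant2:(1,0)->N->(0,0)
  grid max=4 at (2,2)
Step 2: ant0:(0,1)->W->(0,0) | ant1:(2,2)->E->(2,3) | ant2:(0,0)->E->(0,1)
  grid max=3 at (2,2)
Step 3: ant0:(0,0)->E->(0,1) | ant1:(2,3)->W->(2,2) | ant2:(0,1)->W->(0,0)
  grid max=4 at (2,2)
Step 4: ant0:(0,1)->W->(0,0) | ant1:(2,2)->E->(2,3) | ant2:(0,0)->E->(0,1)
  grid max=4 at (0,0)
Step 5: ant0:(0,0)->E->(0,1) | ant1:(2,3)->W->(2,2) | ant2:(0,1)->W->(0,0)
  grid max=5 at (0,0)

(0,1) (2,2) (0,0)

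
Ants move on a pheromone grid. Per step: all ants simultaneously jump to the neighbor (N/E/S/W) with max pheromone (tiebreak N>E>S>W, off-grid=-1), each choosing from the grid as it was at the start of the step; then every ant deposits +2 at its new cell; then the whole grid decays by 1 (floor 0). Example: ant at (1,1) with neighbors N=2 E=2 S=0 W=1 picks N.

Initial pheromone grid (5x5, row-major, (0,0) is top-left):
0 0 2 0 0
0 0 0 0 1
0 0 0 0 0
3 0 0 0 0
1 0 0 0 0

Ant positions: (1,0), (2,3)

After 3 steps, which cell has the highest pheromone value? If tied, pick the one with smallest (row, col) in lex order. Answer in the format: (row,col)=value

Step 1: ant0:(1,0)->N->(0,0) | ant1:(2,3)->N->(1,3)
  grid max=2 at (3,0)
Step 2: ant0:(0,0)->E->(0,1) | ant1:(1,3)->N->(0,3)
  grid max=1 at (0,1)
Step 3: ant0:(0,1)->E->(0,2) | ant1:(0,3)->E->(0,4)
  grid max=1 at (0,2)
Final grid:
  0 0 1 0 1
  0 0 0 0 0
  0 0 0 0 0
  0 0 0 0 0
  0 0 0 0 0
Max pheromone 1 at (0,2)

Answer: (0,2)=1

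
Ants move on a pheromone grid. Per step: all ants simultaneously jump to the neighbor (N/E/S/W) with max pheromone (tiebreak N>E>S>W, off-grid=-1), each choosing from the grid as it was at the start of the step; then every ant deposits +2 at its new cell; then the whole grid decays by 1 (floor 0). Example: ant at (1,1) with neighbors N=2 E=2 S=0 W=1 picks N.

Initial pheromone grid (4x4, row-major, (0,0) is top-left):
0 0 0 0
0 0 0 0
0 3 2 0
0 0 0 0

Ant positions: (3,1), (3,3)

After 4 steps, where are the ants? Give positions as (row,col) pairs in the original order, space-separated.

Step 1: ant0:(3,1)->N->(2,1) | ant1:(3,3)->N->(2,3)
  grid max=4 at (2,1)
Step 2: ant0:(2,1)->E->(2,2) | ant1:(2,3)->W->(2,2)
  grid max=4 at (2,2)
Step 3: ant0:(2,2)->W->(2,1) | ant1:(2,2)->W->(2,1)
  grid max=6 at (2,1)
Step 4: ant0:(2,1)->E->(2,2) | ant1:(2,1)->E->(2,2)
  grid max=6 at (2,2)

(2,2) (2,2)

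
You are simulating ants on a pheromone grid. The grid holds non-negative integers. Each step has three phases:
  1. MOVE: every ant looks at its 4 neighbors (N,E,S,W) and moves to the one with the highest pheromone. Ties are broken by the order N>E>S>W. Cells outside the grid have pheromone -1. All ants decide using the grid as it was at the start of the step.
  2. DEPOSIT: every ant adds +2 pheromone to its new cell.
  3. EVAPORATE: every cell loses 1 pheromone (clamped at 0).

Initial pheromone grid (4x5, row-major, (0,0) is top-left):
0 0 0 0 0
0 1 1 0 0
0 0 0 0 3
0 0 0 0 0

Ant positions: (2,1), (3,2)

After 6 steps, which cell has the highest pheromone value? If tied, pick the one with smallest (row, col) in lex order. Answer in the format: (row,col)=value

Step 1: ant0:(2,1)->N->(1,1) | ant1:(3,2)->N->(2,2)
  grid max=2 at (1,1)
Step 2: ant0:(1,1)->N->(0,1) | ant1:(2,2)->N->(1,2)
  grid max=1 at (0,1)
Step 3: ant0:(0,1)->S->(1,1) | ant1:(1,2)->W->(1,1)
  grid max=4 at (1,1)
Step 4: ant0:(1,1)->N->(0,1) | ant1:(1,1)->N->(0,1)
  grid max=3 at (0,1)
Step 5: ant0:(0,1)->S->(1,1) | ant1:(0,1)->S->(1,1)
  grid max=6 at (1,1)
Step 6: ant0:(1,1)->N->(0,1) | ant1:(1,1)->N->(0,1)
  grid max=5 at (0,1)
Final grid:
  0 5 0 0 0
  0 5 0 0 0
  0 0 0 0 0
  0 0 0 0 0
Max pheromone 5 at (0,1)

Answer: (0,1)=5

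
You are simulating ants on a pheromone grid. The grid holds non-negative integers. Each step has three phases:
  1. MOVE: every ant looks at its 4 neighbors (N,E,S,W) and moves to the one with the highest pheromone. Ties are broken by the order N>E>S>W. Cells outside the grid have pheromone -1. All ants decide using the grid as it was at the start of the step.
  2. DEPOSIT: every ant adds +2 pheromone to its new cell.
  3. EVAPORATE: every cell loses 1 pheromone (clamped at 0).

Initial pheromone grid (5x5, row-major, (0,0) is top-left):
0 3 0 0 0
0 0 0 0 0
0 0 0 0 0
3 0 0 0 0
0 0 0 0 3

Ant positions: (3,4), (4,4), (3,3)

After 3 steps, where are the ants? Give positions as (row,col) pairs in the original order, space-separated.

Step 1: ant0:(3,4)->S->(4,4) | ant1:(4,4)->N->(3,4) | ant2:(3,3)->N->(2,3)
  grid max=4 at (4,4)
Step 2: ant0:(4,4)->N->(3,4) | ant1:(3,4)->S->(4,4) | ant2:(2,3)->N->(1,3)
  grid max=5 at (4,4)
Step 3: ant0:(3,4)->S->(4,4) | ant1:(4,4)->N->(3,4) | ant2:(1,3)->N->(0,3)
  grid max=6 at (4,4)

(4,4) (3,4) (0,3)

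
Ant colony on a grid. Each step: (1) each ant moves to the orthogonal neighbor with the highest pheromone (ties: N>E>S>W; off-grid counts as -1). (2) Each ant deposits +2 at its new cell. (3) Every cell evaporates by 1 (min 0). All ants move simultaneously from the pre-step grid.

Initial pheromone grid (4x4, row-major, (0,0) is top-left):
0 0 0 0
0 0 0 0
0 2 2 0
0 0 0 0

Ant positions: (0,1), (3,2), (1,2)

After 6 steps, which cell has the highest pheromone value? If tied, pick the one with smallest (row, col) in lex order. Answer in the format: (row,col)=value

Answer: (2,1)=8

Derivation:
Step 1: ant0:(0,1)->E->(0,2) | ant1:(3,2)->N->(2,2) | ant2:(1,2)->S->(2,2)
  grid max=5 at (2,2)
Step 2: ant0:(0,2)->E->(0,3) | ant1:(2,2)->W->(2,1) | ant2:(2,2)->W->(2,1)
  grid max=4 at (2,1)
Step 3: ant0:(0,3)->S->(1,3) | ant1:(2,1)->E->(2,2) | ant2:(2,1)->E->(2,2)
  grid max=7 at (2,2)
Step 4: ant0:(1,3)->N->(0,3) | ant1:(2,2)->W->(2,1) | ant2:(2,2)->W->(2,1)
  grid max=6 at (2,1)
Step 5: ant0:(0,3)->S->(1,3) | ant1:(2,1)->E->(2,2) | ant2:(2,1)->E->(2,2)
  grid max=9 at (2,2)
Step 6: ant0:(1,3)->N->(0,3) | ant1:(2,2)->W->(2,1) | ant2:(2,2)->W->(2,1)
  grid max=8 at (2,1)
Final grid:
  0 0 0 1
  0 0 0 0
  0 8 8 0
  0 0 0 0
Max pheromone 8 at (2,1)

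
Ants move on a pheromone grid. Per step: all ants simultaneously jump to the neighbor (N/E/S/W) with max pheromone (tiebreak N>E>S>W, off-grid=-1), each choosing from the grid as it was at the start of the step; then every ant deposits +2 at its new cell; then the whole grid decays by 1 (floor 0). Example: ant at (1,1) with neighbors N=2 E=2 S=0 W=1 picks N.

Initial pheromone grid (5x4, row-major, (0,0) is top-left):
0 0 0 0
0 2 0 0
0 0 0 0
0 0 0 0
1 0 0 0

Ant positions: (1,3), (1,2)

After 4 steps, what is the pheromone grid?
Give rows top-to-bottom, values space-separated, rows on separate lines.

After step 1: ants at (0,3),(1,1)
  0 0 0 1
  0 3 0 0
  0 0 0 0
  0 0 0 0
  0 0 0 0
After step 2: ants at (1,3),(0,1)
  0 1 0 0
  0 2 0 1
  0 0 0 0
  0 0 0 0
  0 0 0 0
After step 3: ants at (0,3),(1,1)
  0 0 0 1
  0 3 0 0
  0 0 0 0
  0 0 0 0
  0 0 0 0
After step 4: ants at (1,3),(0,1)
  0 1 0 0
  0 2 0 1
  0 0 0 0
  0 0 0 0
  0 0 0 0

0 1 0 0
0 2 0 1
0 0 0 0
0 0 0 0
0 0 0 0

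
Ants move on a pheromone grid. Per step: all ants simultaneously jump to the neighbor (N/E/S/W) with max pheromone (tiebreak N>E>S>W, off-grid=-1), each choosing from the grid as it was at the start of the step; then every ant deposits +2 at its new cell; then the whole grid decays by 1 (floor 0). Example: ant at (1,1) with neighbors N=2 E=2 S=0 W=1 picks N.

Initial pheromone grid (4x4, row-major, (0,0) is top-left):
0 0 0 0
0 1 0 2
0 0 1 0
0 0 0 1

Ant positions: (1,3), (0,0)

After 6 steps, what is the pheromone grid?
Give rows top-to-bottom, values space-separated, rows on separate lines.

After step 1: ants at (0,3),(0,1)
  0 1 0 1
  0 0 0 1
  0 0 0 0
  0 0 0 0
After step 2: ants at (1,3),(0,2)
  0 0 1 0
  0 0 0 2
  0 0 0 0
  0 0 0 0
After step 3: ants at (0,3),(0,3)
  0 0 0 3
  0 0 0 1
  0 0 0 0
  0 0 0 0
After step 4: ants at (1,3),(1,3)
  0 0 0 2
  0 0 0 4
  0 0 0 0
  0 0 0 0
After step 5: ants at (0,3),(0,3)
  0 0 0 5
  0 0 0 3
  0 0 0 0
  0 0 0 0
After step 6: ants at (1,3),(1,3)
  0 0 0 4
  0 0 0 6
  0 0 0 0
  0 0 0 0

0 0 0 4
0 0 0 6
0 0 0 0
0 0 0 0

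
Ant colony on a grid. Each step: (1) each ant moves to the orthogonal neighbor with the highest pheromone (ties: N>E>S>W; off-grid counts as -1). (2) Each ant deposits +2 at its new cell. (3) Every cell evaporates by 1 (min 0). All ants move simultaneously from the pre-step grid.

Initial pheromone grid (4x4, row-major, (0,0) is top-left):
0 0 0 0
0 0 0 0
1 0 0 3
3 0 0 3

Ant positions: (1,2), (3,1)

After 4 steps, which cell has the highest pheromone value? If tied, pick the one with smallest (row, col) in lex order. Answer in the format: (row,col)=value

Step 1: ant0:(1,2)->N->(0,2) | ant1:(3,1)->W->(3,0)
  grid max=4 at (3,0)
Step 2: ant0:(0,2)->E->(0,3) | ant1:(3,0)->N->(2,0)
  grid max=3 at (3,0)
Step 3: ant0:(0,3)->S->(1,3) | ant1:(2,0)->S->(3,0)
  grid max=4 at (3,0)
Step 4: ant0:(1,3)->N->(0,3) | ant1:(3,0)->N->(2,0)
  grid max=3 at (3,0)
Final grid:
  0 0 0 1
  0 0 0 0
  1 0 0 0
  3 0 0 0
Max pheromone 3 at (3,0)

Answer: (3,0)=3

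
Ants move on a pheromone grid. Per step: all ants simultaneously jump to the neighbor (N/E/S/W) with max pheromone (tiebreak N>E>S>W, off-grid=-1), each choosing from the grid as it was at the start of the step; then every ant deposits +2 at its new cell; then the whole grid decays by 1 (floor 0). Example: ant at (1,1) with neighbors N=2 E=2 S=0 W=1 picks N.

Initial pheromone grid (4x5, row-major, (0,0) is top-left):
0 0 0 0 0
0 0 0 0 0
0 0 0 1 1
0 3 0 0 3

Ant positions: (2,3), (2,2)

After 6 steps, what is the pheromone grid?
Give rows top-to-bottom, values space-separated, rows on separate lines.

After step 1: ants at (2,4),(2,3)
  0 0 0 0 0
  0 0 0 0 0
  0 0 0 2 2
  0 2 0 0 2
After step 2: ants at (3,4),(2,4)
  0 0 0 0 0
  0 0 0 0 0
  0 0 0 1 3
  0 1 0 0 3
After step 3: ants at (2,4),(3,4)
  0 0 0 0 0
  0 0 0 0 0
  0 0 0 0 4
  0 0 0 0 4
After step 4: ants at (3,4),(2,4)
  0 0 0 0 0
  0 0 0 0 0
  0 0 0 0 5
  0 0 0 0 5
After step 5: ants at (2,4),(3,4)
  0 0 0 0 0
  0 0 0 0 0
  0 0 0 0 6
  0 0 0 0 6
After step 6: ants at (3,4),(2,4)
  0 0 0 0 0
  0 0 0 0 0
  0 0 0 0 7
  0 0 0 0 7

0 0 0 0 0
0 0 0 0 0
0 0 0 0 7
0 0 0 0 7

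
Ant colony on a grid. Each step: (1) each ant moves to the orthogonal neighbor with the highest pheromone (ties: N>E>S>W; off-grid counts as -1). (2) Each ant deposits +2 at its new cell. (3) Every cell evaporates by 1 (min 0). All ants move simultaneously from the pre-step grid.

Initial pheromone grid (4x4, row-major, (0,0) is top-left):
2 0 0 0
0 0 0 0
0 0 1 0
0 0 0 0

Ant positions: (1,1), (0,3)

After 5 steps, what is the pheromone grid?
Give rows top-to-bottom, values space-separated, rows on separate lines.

After step 1: ants at (0,1),(1,3)
  1 1 0 0
  0 0 0 1
  0 0 0 0
  0 0 0 0
After step 2: ants at (0,0),(0,3)
  2 0 0 1
  0 0 0 0
  0 0 0 0
  0 0 0 0
After step 3: ants at (0,1),(1,3)
  1 1 0 0
  0 0 0 1
  0 0 0 0
  0 0 0 0
After step 4: ants at (0,0),(0,3)
  2 0 0 1
  0 0 0 0
  0 0 0 0
  0 0 0 0
After step 5: ants at (0,1),(1,3)
  1 1 0 0
  0 0 0 1
  0 0 0 0
  0 0 0 0

1 1 0 0
0 0 0 1
0 0 0 0
0 0 0 0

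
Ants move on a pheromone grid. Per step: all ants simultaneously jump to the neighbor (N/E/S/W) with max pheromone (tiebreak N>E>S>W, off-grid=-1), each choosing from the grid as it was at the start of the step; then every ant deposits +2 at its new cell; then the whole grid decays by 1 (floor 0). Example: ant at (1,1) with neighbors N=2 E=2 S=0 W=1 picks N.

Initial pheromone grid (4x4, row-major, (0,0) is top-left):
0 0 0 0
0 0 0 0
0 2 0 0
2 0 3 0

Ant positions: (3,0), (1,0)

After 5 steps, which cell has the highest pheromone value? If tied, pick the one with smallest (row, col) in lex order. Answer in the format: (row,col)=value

Answer: (1,1)=1

Derivation:
Step 1: ant0:(3,0)->N->(2,0) | ant1:(1,0)->N->(0,0)
  grid max=2 at (3,2)
Step 2: ant0:(2,0)->E->(2,1) | ant1:(0,0)->E->(0,1)
  grid max=2 at (2,1)
Step 3: ant0:(2,1)->N->(1,1) | ant1:(0,1)->E->(0,2)
  grid max=1 at (0,2)
Step 4: ant0:(1,1)->S->(2,1) | ant1:(0,2)->E->(0,3)
  grid max=2 at (2,1)
Step 5: ant0:(2,1)->N->(1,1) | ant1:(0,3)->S->(1,3)
  grid max=1 at (1,1)
Final grid:
  0 0 0 0
  0 1 0 1
  0 1 0 0
  0 0 0 0
Max pheromone 1 at (1,1)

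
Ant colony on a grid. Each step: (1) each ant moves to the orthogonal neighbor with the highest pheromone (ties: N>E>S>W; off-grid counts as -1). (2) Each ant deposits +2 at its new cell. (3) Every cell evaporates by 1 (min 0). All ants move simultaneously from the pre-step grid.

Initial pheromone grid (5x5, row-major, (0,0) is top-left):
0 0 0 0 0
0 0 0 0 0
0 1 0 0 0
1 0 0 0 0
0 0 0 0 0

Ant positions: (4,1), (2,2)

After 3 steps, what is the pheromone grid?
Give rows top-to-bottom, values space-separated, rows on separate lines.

After step 1: ants at (3,1),(2,1)
  0 0 0 0 0
  0 0 0 0 0
  0 2 0 0 0
  0 1 0 0 0
  0 0 0 0 0
After step 2: ants at (2,1),(3,1)
  0 0 0 0 0
  0 0 0 0 0
  0 3 0 0 0
  0 2 0 0 0
  0 0 0 0 0
After step 3: ants at (3,1),(2,1)
  0 0 0 0 0
  0 0 0 0 0
  0 4 0 0 0
  0 3 0 0 0
  0 0 0 0 0

0 0 0 0 0
0 0 0 0 0
0 4 0 0 0
0 3 0 0 0
0 0 0 0 0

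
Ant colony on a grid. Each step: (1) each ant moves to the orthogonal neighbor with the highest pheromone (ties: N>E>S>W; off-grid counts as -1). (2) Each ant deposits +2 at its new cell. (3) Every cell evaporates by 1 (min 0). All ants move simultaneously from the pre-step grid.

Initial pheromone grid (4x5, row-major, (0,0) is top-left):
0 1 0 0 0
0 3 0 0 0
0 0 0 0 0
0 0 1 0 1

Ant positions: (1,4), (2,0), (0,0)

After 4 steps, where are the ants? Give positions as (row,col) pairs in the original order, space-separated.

Step 1: ant0:(1,4)->N->(0,4) | ant1:(2,0)->N->(1,0) | ant2:(0,0)->E->(0,1)
  grid max=2 at (0,1)
Step 2: ant0:(0,4)->S->(1,4) | ant1:(1,0)->E->(1,1) | ant2:(0,1)->S->(1,1)
  grid max=5 at (1,1)
Step 3: ant0:(1,4)->N->(0,4) | ant1:(1,1)->N->(0,1) | ant2:(1,1)->N->(0,1)
  grid max=4 at (0,1)
Step 4: ant0:(0,4)->S->(1,4) | ant1:(0,1)->S->(1,1) | ant2:(0,1)->S->(1,1)
  grid max=7 at (1,1)

(1,4) (1,1) (1,1)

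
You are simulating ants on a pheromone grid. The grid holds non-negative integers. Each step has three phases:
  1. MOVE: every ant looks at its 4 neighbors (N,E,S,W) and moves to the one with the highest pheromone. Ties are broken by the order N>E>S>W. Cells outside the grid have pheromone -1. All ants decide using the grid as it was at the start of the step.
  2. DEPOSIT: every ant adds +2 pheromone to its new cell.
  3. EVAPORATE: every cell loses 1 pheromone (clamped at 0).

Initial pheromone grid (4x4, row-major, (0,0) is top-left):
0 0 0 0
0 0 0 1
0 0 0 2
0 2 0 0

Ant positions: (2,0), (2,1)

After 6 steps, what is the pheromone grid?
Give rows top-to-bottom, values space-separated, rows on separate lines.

After step 1: ants at (1,0),(3,1)
  0 0 0 0
  1 0 0 0
  0 0 0 1
  0 3 0 0
After step 2: ants at (0,0),(2,1)
  1 0 0 0
  0 0 0 0
  0 1 0 0
  0 2 0 0
After step 3: ants at (0,1),(3,1)
  0 1 0 0
  0 0 0 0
  0 0 0 0
  0 3 0 0
After step 4: ants at (0,2),(2,1)
  0 0 1 0
  0 0 0 0
  0 1 0 0
  0 2 0 0
After step 5: ants at (0,3),(3,1)
  0 0 0 1
  0 0 0 0
  0 0 0 0
  0 3 0 0
After step 6: ants at (1,3),(2,1)
  0 0 0 0
  0 0 0 1
  0 1 0 0
  0 2 0 0

0 0 0 0
0 0 0 1
0 1 0 0
0 2 0 0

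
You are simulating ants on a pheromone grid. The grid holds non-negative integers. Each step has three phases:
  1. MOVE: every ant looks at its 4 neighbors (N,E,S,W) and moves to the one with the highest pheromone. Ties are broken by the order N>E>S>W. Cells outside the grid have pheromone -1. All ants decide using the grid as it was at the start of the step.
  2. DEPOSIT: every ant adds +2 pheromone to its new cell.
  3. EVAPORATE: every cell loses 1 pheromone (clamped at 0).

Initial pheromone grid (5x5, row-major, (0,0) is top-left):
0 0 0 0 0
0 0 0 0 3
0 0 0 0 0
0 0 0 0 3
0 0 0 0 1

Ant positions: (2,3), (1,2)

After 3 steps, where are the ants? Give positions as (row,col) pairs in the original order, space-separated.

Step 1: ant0:(2,3)->N->(1,3) | ant1:(1,2)->N->(0,2)
  grid max=2 at (1,4)
Step 2: ant0:(1,3)->E->(1,4) | ant1:(0,2)->E->(0,3)
  grid max=3 at (1,4)
Step 3: ant0:(1,4)->N->(0,4) | ant1:(0,3)->E->(0,4)
  grid max=3 at (0,4)

(0,4) (0,4)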